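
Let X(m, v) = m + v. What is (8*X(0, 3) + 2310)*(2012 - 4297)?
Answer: -5333190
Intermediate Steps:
(8*X(0, 3) + 2310)*(2012 - 4297) = (8*(0 + 3) + 2310)*(2012 - 4297) = (8*3 + 2310)*(-2285) = (24 + 2310)*(-2285) = 2334*(-2285) = -5333190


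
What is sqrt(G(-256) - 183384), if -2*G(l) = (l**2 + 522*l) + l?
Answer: 2*I*sqrt(37302) ≈ 386.27*I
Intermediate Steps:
G(l) = -523*l/2 - l**2/2 (G(l) = -((l**2 + 522*l) + l)/2 = -(l**2 + 523*l)/2 = -523*l/2 - l**2/2)
sqrt(G(-256) - 183384) = sqrt(-1/2*(-256)*(523 - 256) - 183384) = sqrt(-1/2*(-256)*267 - 183384) = sqrt(34176 - 183384) = sqrt(-149208) = 2*I*sqrt(37302)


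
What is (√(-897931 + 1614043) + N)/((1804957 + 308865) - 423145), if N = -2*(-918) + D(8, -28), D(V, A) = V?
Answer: 1844/1690677 + 4*√4973/563559 ≈ 0.0015912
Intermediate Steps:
N = 1844 (N = -2*(-918) + 8 = 1836 + 8 = 1844)
(√(-897931 + 1614043) + N)/((1804957 + 308865) - 423145) = (√(-897931 + 1614043) + 1844)/((1804957 + 308865) - 423145) = (√716112 + 1844)/(2113822 - 423145) = (12*√4973 + 1844)/1690677 = (1844 + 12*√4973)*(1/1690677) = 1844/1690677 + 4*√4973/563559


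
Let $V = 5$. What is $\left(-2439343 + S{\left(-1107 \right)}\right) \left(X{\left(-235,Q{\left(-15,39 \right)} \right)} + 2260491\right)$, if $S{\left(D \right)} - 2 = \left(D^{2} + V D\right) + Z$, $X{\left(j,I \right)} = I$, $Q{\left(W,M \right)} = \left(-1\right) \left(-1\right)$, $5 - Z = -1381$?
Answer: $-2753371936172$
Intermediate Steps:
$Z = 1386$ ($Z = 5 - -1381 = 5 + 1381 = 1386$)
$Q{\left(W,M \right)} = 1$
$S{\left(D \right)} = 1388 + D^{2} + 5 D$ ($S{\left(D \right)} = 2 + \left(\left(D^{2} + 5 D\right) + 1386\right) = 2 + \left(1386 + D^{2} + 5 D\right) = 1388 + D^{2} + 5 D$)
$\left(-2439343 + S{\left(-1107 \right)}\right) \left(X{\left(-235,Q{\left(-15,39 \right)} \right)} + 2260491\right) = \left(-2439343 + \left(1388 + \left(-1107\right)^{2} + 5 \left(-1107\right)\right)\right) \left(1 + 2260491\right) = \left(-2439343 + \left(1388 + 1225449 - 5535\right)\right) 2260492 = \left(-2439343 + 1221302\right) 2260492 = \left(-1218041\right) 2260492 = -2753371936172$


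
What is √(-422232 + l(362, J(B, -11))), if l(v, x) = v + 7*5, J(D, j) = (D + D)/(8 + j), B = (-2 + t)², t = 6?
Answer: I*√421835 ≈ 649.49*I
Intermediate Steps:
B = 16 (B = (-2 + 6)² = 4² = 16)
J(D, j) = 2*D/(8 + j) (J(D, j) = (2*D)/(8 + j) = 2*D/(8 + j))
l(v, x) = 35 + v (l(v, x) = v + 35 = 35 + v)
√(-422232 + l(362, J(B, -11))) = √(-422232 + (35 + 362)) = √(-422232 + 397) = √(-421835) = I*√421835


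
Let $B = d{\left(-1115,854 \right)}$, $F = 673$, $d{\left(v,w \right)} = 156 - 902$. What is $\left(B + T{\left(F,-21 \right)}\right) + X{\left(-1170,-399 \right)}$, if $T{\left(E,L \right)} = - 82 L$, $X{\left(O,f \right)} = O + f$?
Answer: $-593$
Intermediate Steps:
$d{\left(v,w \right)} = -746$
$B = -746$
$\left(B + T{\left(F,-21 \right)}\right) + X{\left(-1170,-399 \right)} = \left(-746 - -1722\right) - 1569 = \left(-746 + 1722\right) - 1569 = 976 - 1569 = -593$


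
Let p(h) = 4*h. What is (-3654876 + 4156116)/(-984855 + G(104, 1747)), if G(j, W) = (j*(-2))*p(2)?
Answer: -501240/986519 ≈ -0.50809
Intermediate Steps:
G(j, W) = -16*j (G(j, W) = (j*(-2))*(4*2) = -2*j*8 = -16*j)
(-3654876 + 4156116)/(-984855 + G(104, 1747)) = (-3654876 + 4156116)/(-984855 - 16*104) = 501240/(-984855 - 1664) = 501240/(-986519) = 501240*(-1/986519) = -501240/986519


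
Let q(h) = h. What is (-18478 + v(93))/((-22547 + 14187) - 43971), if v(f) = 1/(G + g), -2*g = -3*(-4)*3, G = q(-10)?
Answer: 517385/1465268 ≈ 0.35310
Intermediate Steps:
G = -10
g = -18 (g = -(-3*(-4))*3/2 = -6*3 = -1/2*36 = -18)
v(f) = -1/28 (v(f) = 1/(-10 - 18) = 1/(-28) = -1/28)
(-18478 + v(93))/((-22547 + 14187) - 43971) = (-18478 - 1/28)/((-22547 + 14187) - 43971) = -517385/(28*(-8360 - 43971)) = -517385/28/(-52331) = -517385/28*(-1/52331) = 517385/1465268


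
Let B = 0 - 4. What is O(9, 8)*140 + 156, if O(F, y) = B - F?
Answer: -1664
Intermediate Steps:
B = -4
O(F, y) = -4 - F
O(9, 8)*140 + 156 = (-4 - 1*9)*140 + 156 = (-4 - 9)*140 + 156 = -13*140 + 156 = -1820 + 156 = -1664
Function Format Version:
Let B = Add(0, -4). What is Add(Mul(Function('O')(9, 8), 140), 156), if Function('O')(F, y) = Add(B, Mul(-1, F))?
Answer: -1664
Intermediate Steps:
B = -4
Function('O')(F, y) = Add(-4, Mul(-1, F))
Add(Mul(Function('O')(9, 8), 140), 156) = Add(Mul(Add(-4, Mul(-1, 9)), 140), 156) = Add(Mul(Add(-4, -9), 140), 156) = Add(Mul(-13, 140), 156) = Add(-1820, 156) = -1664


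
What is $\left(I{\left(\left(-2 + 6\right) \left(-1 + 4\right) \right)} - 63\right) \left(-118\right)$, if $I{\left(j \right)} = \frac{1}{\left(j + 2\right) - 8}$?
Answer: $\frac{22243}{3} \approx 7414.3$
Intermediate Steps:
$I{\left(j \right)} = \frac{1}{-6 + j}$ ($I{\left(j \right)} = \frac{1}{\left(2 + j\right) - 8} = \frac{1}{-6 + j}$)
$\left(I{\left(\left(-2 + 6\right) \left(-1 + 4\right) \right)} - 63\right) \left(-118\right) = \left(\frac{1}{-6 + \left(-2 + 6\right) \left(-1 + 4\right)} - 63\right) \left(-118\right) = \left(\frac{1}{-6 + 4 \cdot 3} - 63\right) \left(-118\right) = \left(\frac{1}{-6 + 12} - 63\right) \left(-118\right) = \left(\frac{1}{6} - 63\right) \left(-118\right) = \left(- \frac{377}{6}\right) \left(-118\right) = \frac{22243}{3}$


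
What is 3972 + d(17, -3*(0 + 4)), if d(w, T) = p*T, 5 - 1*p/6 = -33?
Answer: 1236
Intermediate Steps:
p = 228 (p = 30 - 6*(-33) = 30 + 198 = 228)
d(w, T) = 228*T
3972 + d(17, -3*(0 + 4)) = 3972 + 228*(-3*(0 + 4)) = 3972 + 228*(-3*4) = 3972 + 228*(-12) = 3972 - 2736 = 1236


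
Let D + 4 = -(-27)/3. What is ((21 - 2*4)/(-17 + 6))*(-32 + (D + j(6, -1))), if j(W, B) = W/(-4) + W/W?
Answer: 65/2 ≈ 32.500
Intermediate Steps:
D = 5 (D = -4 - (-27)/3 = -4 - 9*(-1) = -4 + 9 = 5)
j(W, B) = 1 - W/4 (j(W, B) = W*(-¼) + 1 = -W/4 + 1 = 1 - W/4)
((21 - 2*4)/(-17 + 6))*(-32 + (D + j(6, -1))) = ((21 - 2*4)/(-17 + 6))*(-32 + (5 + (1 - ¼*6))) = ((21 - 8)/(-11))*(-32 + (5 + (1 - 3/2))) = (13*(-1/11))*(-32 + (5 - ½)) = -13*(-32 + 9/2)/11 = -13/11*(-55/2) = 65/2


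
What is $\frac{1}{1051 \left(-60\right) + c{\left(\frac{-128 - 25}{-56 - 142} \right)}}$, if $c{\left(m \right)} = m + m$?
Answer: $- \frac{11}{693643} \approx -1.5858 \cdot 10^{-5}$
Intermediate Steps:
$c{\left(m \right)} = 2 m$
$\frac{1}{1051 \left(-60\right) + c{\left(\frac{-128 - 25}{-56 - 142} \right)}} = \frac{1}{1051 \left(-60\right) + 2 \frac{-128 - 25}{-56 - 142}} = \frac{1}{-63060 + 2 \left(- \frac{153}{-198}\right)} = \frac{1}{-63060 + 2 \left(\left(-153\right) \left(- \frac{1}{198}\right)\right)} = \frac{1}{-63060 + 2 \cdot \frac{17}{22}} = \frac{1}{-63060 + \frac{17}{11}} = \frac{1}{- \frac{693643}{11}} = - \frac{11}{693643}$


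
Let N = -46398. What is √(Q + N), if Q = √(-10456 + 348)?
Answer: √(-46398 + 38*I*√7) ≈ 0.233 + 215.4*I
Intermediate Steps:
Q = 38*I*√7 (Q = √(-10108) = 38*I*√7 ≈ 100.54*I)
√(Q + N) = √(38*I*√7 - 46398) = √(-46398 + 38*I*√7)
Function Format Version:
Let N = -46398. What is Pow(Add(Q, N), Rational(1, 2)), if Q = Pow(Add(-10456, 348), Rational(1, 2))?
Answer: Pow(Add(-46398, Mul(38, I, Pow(7, Rational(1, 2)))), Rational(1, 2)) ≈ Add(0.233, Mul(215.40, I))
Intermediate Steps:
Q = Mul(38, I, Pow(7, Rational(1, 2))) (Q = Pow(-10108, Rational(1, 2)) = Mul(38, I, Pow(7, Rational(1, 2))) ≈ Mul(100.54, I))
Pow(Add(Q, N), Rational(1, 2)) = Pow(Add(Mul(38, I, Pow(7, Rational(1, 2))), -46398), Rational(1, 2)) = Pow(Add(-46398, Mul(38, I, Pow(7, Rational(1, 2)))), Rational(1, 2))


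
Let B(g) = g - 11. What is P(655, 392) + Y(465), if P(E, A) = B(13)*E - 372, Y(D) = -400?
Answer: 538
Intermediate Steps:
B(g) = -11 + g
P(E, A) = -372 + 2*E (P(E, A) = (-11 + 13)*E - 372 = 2*E - 372 = -372 + 2*E)
P(655, 392) + Y(465) = (-372 + 2*655) - 400 = (-372 + 1310) - 400 = 938 - 400 = 538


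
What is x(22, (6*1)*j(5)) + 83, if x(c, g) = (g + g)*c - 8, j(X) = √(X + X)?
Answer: 75 + 264*√10 ≈ 909.84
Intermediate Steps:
j(X) = √2*√X (j(X) = √(2*X) = √2*√X)
x(c, g) = -8 + 2*c*g (x(c, g) = (2*g)*c - 8 = 2*c*g - 8 = -8 + 2*c*g)
x(22, (6*1)*j(5)) + 83 = (-8 + 2*22*((6*1)*(√2*√5))) + 83 = (-8 + 2*22*(6*√10)) + 83 = (-8 + 264*√10) + 83 = 75 + 264*√10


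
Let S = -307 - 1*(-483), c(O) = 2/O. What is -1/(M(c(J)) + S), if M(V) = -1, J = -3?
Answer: -1/175 ≈ -0.0057143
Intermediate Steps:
S = 176 (S = -307 + 483 = 176)
-1/(M(c(J)) + S) = -1/(-1 + 176) = -1/175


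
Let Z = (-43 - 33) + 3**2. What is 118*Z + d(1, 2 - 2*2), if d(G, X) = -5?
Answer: -7911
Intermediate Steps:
Z = -67 (Z = -76 + 9 = -67)
118*Z + d(1, 2 - 2*2) = 118*(-67) - 5 = -7906 - 5 = -7911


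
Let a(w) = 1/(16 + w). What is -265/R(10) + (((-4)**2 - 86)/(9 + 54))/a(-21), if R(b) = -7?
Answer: 2735/63 ≈ 43.413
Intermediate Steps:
-265/R(10) + (((-4)**2 - 86)/(9 + 54))/a(-21) = -265/(-7) + (((-4)**2 - 86)/(9 + 54))/(1/(16 - 21)) = -265*(-1/7) + ((16 - 86)/63)/(1/(-5)) = 265/7 + (-70*1/63)/(-1/5) = 265/7 - 10/9*(-5) = 265/7 + 50/9 = 2735/63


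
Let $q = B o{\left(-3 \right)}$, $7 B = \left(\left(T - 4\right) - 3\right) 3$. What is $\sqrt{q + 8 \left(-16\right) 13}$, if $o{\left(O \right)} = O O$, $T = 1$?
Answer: $\frac{i \sqrt{82670}}{7} \approx 41.075 i$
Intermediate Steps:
$o{\left(O \right)} = O^{2}$
$B = - \frac{18}{7}$ ($B = \frac{\left(\left(1 - 4\right) - 3\right) 3}{7} = \frac{\left(-3 - 3\right) 3}{7} = \frac{\left(-6\right) 3}{7} = \frac{1}{7} \left(-18\right) = - \frac{18}{7} \approx -2.5714$)
$q = - \frac{162}{7}$ ($q = - \frac{18 \left(-3\right)^{2}}{7} = \left(- \frac{18}{7}\right) 9 = - \frac{162}{7} \approx -23.143$)
$\sqrt{q + 8 \left(-16\right) 13} = \sqrt{- \frac{162}{7} + 8 \left(-16\right) 13} = \sqrt{- \frac{162}{7} - 1664} = \sqrt{- \frac{11810}{7}} = \frac{i \sqrt{82670}}{7}$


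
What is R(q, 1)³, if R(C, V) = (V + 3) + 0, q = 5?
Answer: 64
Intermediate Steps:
R(C, V) = 3 + V (R(C, V) = (3 + V) + 0 = 3 + V)
R(q, 1)³ = (3 + 1)³ = 4³ = 64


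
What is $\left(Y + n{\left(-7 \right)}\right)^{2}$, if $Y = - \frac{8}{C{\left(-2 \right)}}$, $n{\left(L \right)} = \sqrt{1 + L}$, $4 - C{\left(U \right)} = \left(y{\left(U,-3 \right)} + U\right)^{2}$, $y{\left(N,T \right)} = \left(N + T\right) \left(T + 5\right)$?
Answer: $- \frac{7346}{1225} + \frac{4 i \sqrt{6}}{35} \approx -5.9967 + 0.27994 i$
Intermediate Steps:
$y{\left(N,T \right)} = \left(5 + T\right) \left(N + T\right)$ ($y{\left(N,T \right)} = \left(N + T\right) \left(5 + T\right) = \left(5 + T\right) \left(N + T\right)$)
$C{\left(U \right)} = 4 - \left(-6 + 3 U\right)^{2}$ ($C{\left(U \right)} = 4 - \left(\left(\left(-3\right)^{2} + 5 U + 5 \left(-3\right) + U \left(-3\right)\right) + U\right)^{2} = 4 - \left(\left(9 + 5 U - 15 - 3 U\right) + U\right)^{2} = 4 - \left(\left(-6 + 2 U\right) + U\right)^{2} = 4 - \left(-6 + 3 U\right)^{2}$)
$Y = \frac{2}{35}$ ($Y = - \frac{8}{4 - 9 \left(-2 - 2\right)^{2}} = - \frac{8}{4 - 9 \left(-4\right)^{2}} = - \frac{8}{4 - 144} = - \frac{8}{-140} = \left(-8\right) \left(- \frac{1}{140}\right) = \frac{2}{35} \approx 0.057143$)
$\left(Y + n{\left(-7 \right)}\right)^{2} = \left(\frac{2}{35} + \sqrt{1 - 7}\right)^{2} = \left(\frac{2}{35} + \sqrt{-6}\right)^{2} = \left(\frac{2}{35} + i \sqrt{6}\right)^{2}$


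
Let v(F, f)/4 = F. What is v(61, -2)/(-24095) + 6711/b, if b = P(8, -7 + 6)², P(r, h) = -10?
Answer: 530089/7900 ≈ 67.100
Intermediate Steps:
v(F, f) = 4*F
b = 100 (b = (-10)² = 100)
v(61, -2)/(-24095) + 6711/b = (4*61)/(-24095) + 6711/100 = 244*(-1/24095) + 6711*(1/100) = -4/395 + 6711/100 = 530089/7900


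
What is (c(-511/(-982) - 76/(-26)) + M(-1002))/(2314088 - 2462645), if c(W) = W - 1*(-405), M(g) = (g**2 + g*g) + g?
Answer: -371400765/27485198 ≈ -13.513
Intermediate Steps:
M(g) = g + 2*g**2 (M(g) = (g**2 + g**2) + g = 2*g**2 + g = g + 2*g**2)
c(W) = 405 + W (c(W) = W + 405 = 405 + W)
(c(-511/(-982) - 76/(-26)) + M(-1002))/(2314088 - 2462645) = ((405 + (-511/(-982) - 76/(-26))) - 1002*(1 + 2*(-1002)))/(2314088 - 2462645) = ((405 + (-511*(-1/982) - 76*(-1/26))) - 1002*(1 - 2004))/(-148557) = ((405 + (511/982 + 38/13)) - 1002*(-2003))*(-1/148557) = ((405 + 43959/12766) + 2007006)*(-1/148557) = (5214189/12766 + 2007006)*(-1/148557) = (25626652785/12766)*(-1/148557) = -371400765/27485198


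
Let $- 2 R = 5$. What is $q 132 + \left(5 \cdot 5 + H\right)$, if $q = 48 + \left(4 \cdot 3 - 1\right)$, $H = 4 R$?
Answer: $7803$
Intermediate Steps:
$R = - \frac{5}{2}$ ($R = \left(- \frac{1}{2}\right) 5 = - \frac{5}{2} \approx -2.5$)
$H = -10$ ($H = 4 \left(- \frac{5}{2}\right) = -10$)
$q = 59$ ($q = 48 + \left(12 - 1\right) = 48 + 11 = 59$)
$q 132 + \left(5 \cdot 5 + H\right) = 59 \cdot 132 + \left(5 \cdot 5 - 10\right) = 7788 + \left(25 - 10\right) = 7788 + 15 = 7803$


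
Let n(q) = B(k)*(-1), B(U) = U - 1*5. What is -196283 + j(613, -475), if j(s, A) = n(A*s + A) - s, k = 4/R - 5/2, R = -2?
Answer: -393773/2 ≈ -1.9689e+5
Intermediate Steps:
k = -9/2 (k = 4/(-2) - 5/2 = 4*(-½) - 5*½ = -2 - 5/2 = -9/2 ≈ -4.5000)
B(U) = -5 + U (B(U) = U - 5 = -5 + U)
n(q) = 19/2 (n(q) = (-5 - 9/2)*(-1) = -19/2*(-1) = 19/2)
j(s, A) = 19/2 - s
-196283 + j(613, -475) = -196283 + (19/2 - 1*613) = -196283 + (19/2 - 613) = -196283 - 1207/2 = -393773/2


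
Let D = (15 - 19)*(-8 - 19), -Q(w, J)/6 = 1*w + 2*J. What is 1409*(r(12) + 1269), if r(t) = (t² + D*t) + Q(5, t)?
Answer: 3571815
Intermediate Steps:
Q(w, J) = -12*J - 6*w (Q(w, J) = -6*(1*w + 2*J) = -6*(w + 2*J) = -12*J - 6*w)
D = 108 (D = -4*(-27) = 108)
r(t) = -30 + t² + 96*t (r(t) = (t² + 108*t) + (-12*t - 6*5) = (t² + 108*t) + (-12*t - 30) = (t² + 108*t) + (-30 - 12*t) = -30 + t² + 96*t)
1409*(r(12) + 1269) = 1409*((-30 + 12² + 96*12) + 1269) = 1409*((-30 + 144 + 1152) + 1269) = 1409*(1266 + 1269) = 1409*2535 = 3571815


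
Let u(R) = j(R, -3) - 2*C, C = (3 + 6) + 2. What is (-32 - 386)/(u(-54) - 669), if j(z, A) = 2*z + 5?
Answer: 209/397 ≈ 0.52645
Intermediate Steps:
j(z, A) = 5 + 2*z
C = 11 (C = 9 + 2 = 11)
u(R) = -17 + 2*R (u(R) = (5 + 2*R) - 2*11 = (5 + 2*R) - 22 = -17 + 2*R)
(-32 - 386)/(u(-54) - 669) = (-32 - 386)/((-17 + 2*(-54)) - 669) = -418/((-17 - 108) - 669) = -418/(-125 - 669) = -418/(-794) = -418*(-1/794) = 209/397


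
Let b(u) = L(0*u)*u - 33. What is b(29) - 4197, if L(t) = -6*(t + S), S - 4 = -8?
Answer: -3534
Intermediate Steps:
S = -4 (S = 4 - 8 = -4)
L(t) = 24 - 6*t (L(t) = -6*(t - 4) = -6*(-4 + t) = 24 - 6*t)
b(u) = -33 + 24*u (b(u) = (24 - 0*u)*u - 33 = (24 - 6*0)*u - 33 = (24 + 0)*u - 33 = 24*u - 33 = -33 + 24*u)
b(29) - 4197 = (-33 + 24*29) - 4197 = (-33 + 696) - 4197 = 663 - 4197 = -3534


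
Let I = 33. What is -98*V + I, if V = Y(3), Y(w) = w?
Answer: -261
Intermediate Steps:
V = 3
-98*V + I = -98*3 + 33 = -294 + 33 = -261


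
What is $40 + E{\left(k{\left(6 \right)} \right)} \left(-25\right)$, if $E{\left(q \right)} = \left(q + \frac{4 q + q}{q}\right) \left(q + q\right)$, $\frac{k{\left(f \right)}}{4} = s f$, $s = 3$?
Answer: $-277160$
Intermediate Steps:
$k{\left(f \right)} = 12 f$ ($k{\left(f \right)} = 4 \cdot 3 f = 12 f$)
$E{\left(q \right)} = 2 q \left(5 + q\right)$ ($E{\left(q \right)} = \left(q + \frac{5 q}{q}\right) 2 q = \left(q + 5\right) 2 q = \left(5 + q\right) 2 q = 2 q \left(5 + q\right)$)
$40 + E{\left(k{\left(6 \right)} \right)} \left(-25\right) = 40 + 2 \cdot 12 \cdot 6 \left(5 + 12 \cdot 6\right) \left(-25\right) = 40 + 2 \cdot 72 \left(5 + 72\right) \left(-25\right) = 40 + 2 \cdot 72 \cdot 77 \left(-25\right) = 40 + 11088 \left(-25\right) = 40 - 277200 = -277160$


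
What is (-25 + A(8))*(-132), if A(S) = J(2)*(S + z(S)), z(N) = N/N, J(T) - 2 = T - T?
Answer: 924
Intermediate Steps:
J(T) = 2 (J(T) = 2 + (T - T) = 2 + 0 = 2)
z(N) = 1
A(S) = 2 + 2*S (A(S) = 2*(S + 1) = 2*(1 + S) = 2 + 2*S)
(-25 + A(8))*(-132) = (-25 + (2 + 2*8))*(-132) = (-25 + (2 + 16))*(-132) = (-25 + 18)*(-132) = -7*(-132) = 924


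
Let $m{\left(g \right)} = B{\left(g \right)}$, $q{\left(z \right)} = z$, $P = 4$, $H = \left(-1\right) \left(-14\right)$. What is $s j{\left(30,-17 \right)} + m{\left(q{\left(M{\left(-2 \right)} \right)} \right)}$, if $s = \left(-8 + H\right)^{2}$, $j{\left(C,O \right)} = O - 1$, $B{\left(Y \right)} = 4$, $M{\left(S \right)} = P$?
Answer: $-644$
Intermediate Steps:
$H = 14$
$M{\left(S \right)} = 4$
$j{\left(C,O \right)} = -1 + O$ ($j{\left(C,O \right)} = O - 1 = -1 + O$)
$s = 36$ ($s = \left(-8 + 14\right)^{2} = 6^{2} = 36$)
$m{\left(g \right)} = 4$
$s j{\left(30,-17 \right)} + m{\left(q{\left(M{\left(-2 \right)} \right)} \right)} = 36 \left(-1 - 17\right) + 4 = 36 \left(-18\right) + 4 = -648 + 4 = -644$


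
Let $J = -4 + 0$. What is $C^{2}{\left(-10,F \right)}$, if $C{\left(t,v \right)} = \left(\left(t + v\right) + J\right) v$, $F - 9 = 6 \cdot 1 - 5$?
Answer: $1600$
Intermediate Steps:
$F = 10$ ($F = 9 + \left(6 \cdot 1 - 5\right) = 9 + \left(6 - 5\right) = 9 + 1 = 10$)
$J = -4$
$C{\left(t,v \right)} = v \left(-4 + t + v\right)$ ($C{\left(t,v \right)} = \left(\left(t + v\right) - 4\right) v = \left(-4 + t + v\right) v = v \left(-4 + t + v\right)$)
$C^{2}{\left(-10,F \right)} = \left(10 \left(-4 - 10 + 10\right)\right)^{2} = \left(10 \left(-4\right)\right)^{2} = \left(-40\right)^{2} = 1600$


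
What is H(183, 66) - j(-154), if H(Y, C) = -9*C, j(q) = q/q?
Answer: -595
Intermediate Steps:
j(q) = 1
H(183, 66) - j(-154) = -9*66 - 1*1 = -594 - 1 = -595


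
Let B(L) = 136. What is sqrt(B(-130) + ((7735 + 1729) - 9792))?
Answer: 8*I*sqrt(3) ≈ 13.856*I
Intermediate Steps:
sqrt(B(-130) + ((7735 + 1729) - 9792)) = sqrt(136 + ((7735 + 1729) - 9792)) = sqrt(136 + (9464 - 9792)) = sqrt(136 - 328) = sqrt(-192) = 8*I*sqrt(3)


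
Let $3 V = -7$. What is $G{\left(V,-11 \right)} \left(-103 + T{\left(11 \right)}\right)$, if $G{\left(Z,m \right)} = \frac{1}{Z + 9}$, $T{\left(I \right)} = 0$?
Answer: $- \frac{309}{20} \approx -15.45$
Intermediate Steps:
$V = - \frac{7}{3}$ ($V = \frac{1}{3} \left(-7\right) = - \frac{7}{3} \approx -2.3333$)
$G{\left(Z,m \right)} = \frac{1}{9 + Z}$
$G{\left(V,-11 \right)} \left(-103 + T{\left(11 \right)}\right) = \frac{-103 + 0}{9 - \frac{7}{3}} = \frac{1}{\frac{20}{3}} \left(-103\right) = \frac{3}{20} \left(-103\right) = - \frac{309}{20}$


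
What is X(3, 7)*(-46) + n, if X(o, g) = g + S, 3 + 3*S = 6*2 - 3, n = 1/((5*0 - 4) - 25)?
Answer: -12007/29 ≈ -414.03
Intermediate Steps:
n = -1/29 (n = 1/((0 - 4) - 25) = 1/(-4 - 25) = 1/(-29) = -1/29 ≈ -0.034483)
S = 2 (S = -1 + (6*2 - 3)/3 = -1 + (12 - 3)/3 = -1 + (⅓)*9 = -1 + 3 = 2)
X(o, g) = 2 + g (X(o, g) = g + 2 = 2 + g)
X(3, 7)*(-46) + n = (2 + 7)*(-46) - 1/29 = 9*(-46) - 1/29 = -414 - 1/29 = -12007/29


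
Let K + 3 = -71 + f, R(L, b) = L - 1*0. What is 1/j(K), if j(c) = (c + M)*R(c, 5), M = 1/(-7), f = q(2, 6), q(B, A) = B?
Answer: 7/36360 ≈ 0.00019252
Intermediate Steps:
R(L, b) = L (R(L, b) = L + 0 = L)
f = 2
K = -72 (K = -3 + (-71 + 2) = -3 - 69 = -72)
M = -⅐ ≈ -0.14286
j(c) = c*(-⅐ + c) (j(c) = (c - ⅐)*c = (-⅐ + c)*c = c*(-⅐ + c))
1/j(K) = 1/(-72*(-⅐ - 72)) = 1/(-72*(-505/7)) = 1/(36360/7) = 7/36360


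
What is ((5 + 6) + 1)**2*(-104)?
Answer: -14976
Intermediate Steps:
((5 + 6) + 1)**2*(-104) = (11 + 1)**2*(-104) = 12**2*(-104) = 144*(-104) = -14976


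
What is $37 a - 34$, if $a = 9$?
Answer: $299$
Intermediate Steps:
$37 a - 34 = 37 \cdot 9 - 34 = 333 - 34 = 299$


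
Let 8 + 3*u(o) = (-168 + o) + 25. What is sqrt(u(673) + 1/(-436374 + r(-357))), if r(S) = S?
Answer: sqrt(33187709710083)/436731 ≈ 13.191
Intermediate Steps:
u(o) = -151/3 + o/3 (u(o) = -8/3 + ((-168 + o) + 25)/3 = -8/3 + (-143 + o)/3 = -8/3 + (-143/3 + o/3) = -151/3 + o/3)
sqrt(u(673) + 1/(-436374 + r(-357))) = sqrt((-151/3 + (1/3)*673) + 1/(-436374 - 357)) = sqrt((-151/3 + 673/3) + 1/(-436731)) = sqrt(174 - 1/436731) = sqrt(75991193/436731) = sqrt(33187709710083)/436731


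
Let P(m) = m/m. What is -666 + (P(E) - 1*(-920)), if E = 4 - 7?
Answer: 255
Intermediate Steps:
E = -3
P(m) = 1
-666 + (P(E) - 1*(-920)) = -666 + (1 - 1*(-920)) = -666 + (1 + 920) = -666 + 921 = 255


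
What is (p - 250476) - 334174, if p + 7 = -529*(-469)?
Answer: -336556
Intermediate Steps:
p = 248094 (p = -7 - 529*(-469) = -7 + 248101 = 248094)
(p - 250476) - 334174 = (248094 - 250476) - 334174 = -2382 - 334174 = -336556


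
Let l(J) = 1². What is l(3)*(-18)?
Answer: -18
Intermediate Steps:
l(J) = 1
l(3)*(-18) = 1*(-18) = -18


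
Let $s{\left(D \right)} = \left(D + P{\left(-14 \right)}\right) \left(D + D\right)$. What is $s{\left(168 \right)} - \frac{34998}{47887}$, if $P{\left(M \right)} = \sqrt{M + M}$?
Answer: $\frac{2703090378}{47887} + 672 i \sqrt{7} \approx 56447.0 + 1777.9 i$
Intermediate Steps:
$P{\left(M \right)} = \sqrt{2} \sqrt{M}$ ($P{\left(M \right)} = \sqrt{2 M} = \sqrt{2} \sqrt{M}$)
$s{\left(D \right)} = 2 D \left(D + 2 i \sqrt{7}\right)$ ($s{\left(D \right)} = \left(D + \sqrt{2} \sqrt{-14}\right) \left(D + D\right) = \left(D + \sqrt{2} i \sqrt{14}\right) 2 D = \left(D + 2 i \sqrt{7}\right) 2 D = 2 D \left(D + 2 i \sqrt{7}\right)$)
$s{\left(168 \right)} - \frac{34998}{47887} = 2 \cdot 168 \left(168 + 2 i \sqrt{7}\right) - \frac{34998}{47887} = \left(56448 + 672 i \sqrt{7}\right) - 34998 \cdot \frac{1}{47887} = \left(56448 + 672 i \sqrt{7}\right) - \frac{34998}{47887} = \frac{2703090378}{47887} + 672 i \sqrt{7}$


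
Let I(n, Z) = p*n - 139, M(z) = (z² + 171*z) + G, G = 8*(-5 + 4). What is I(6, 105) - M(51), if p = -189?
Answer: -12587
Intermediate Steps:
G = -8 (G = 8*(-1) = -8)
M(z) = -8 + z² + 171*z (M(z) = (z² + 171*z) - 8 = -8 + z² + 171*z)
I(n, Z) = -139 - 189*n (I(n, Z) = -189*n - 139 = -139 - 189*n)
I(6, 105) - M(51) = (-139 - 189*6) - (-8 + 51² + 171*51) = (-139 - 1134) - (-8 + 2601 + 8721) = -1273 - 1*11314 = -1273 - 11314 = -12587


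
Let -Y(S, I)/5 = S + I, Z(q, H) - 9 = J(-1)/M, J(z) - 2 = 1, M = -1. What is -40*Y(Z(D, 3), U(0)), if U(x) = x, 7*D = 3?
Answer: 1200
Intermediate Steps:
J(z) = 3 (J(z) = 2 + 1 = 3)
D = 3/7 (D = (⅐)*3 = 3/7 ≈ 0.42857)
Z(q, H) = 6 (Z(q, H) = 9 + 3/(-1) = 9 + 3*(-1) = 9 - 3 = 6)
Y(S, I) = -5*I - 5*S (Y(S, I) = -5*(S + I) = -5*(I + S) = -5*I - 5*S)
-40*Y(Z(D, 3), U(0)) = -40*(-5*0 - 5*6) = -40*(0 - 30) = -40*(-30) = 1200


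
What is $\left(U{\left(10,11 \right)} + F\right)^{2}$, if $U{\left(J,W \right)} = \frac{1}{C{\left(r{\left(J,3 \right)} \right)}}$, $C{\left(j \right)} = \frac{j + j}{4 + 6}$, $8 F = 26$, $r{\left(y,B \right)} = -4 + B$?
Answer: $\frac{49}{16} \approx 3.0625$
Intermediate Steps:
$F = \frac{13}{4}$ ($F = \frac{1}{8} \cdot 26 = \frac{13}{4} \approx 3.25$)
$C{\left(j \right)} = \frac{j}{5}$ ($C{\left(j \right)} = \frac{2 j}{10} = 2 j \frac{1}{10} = \frac{j}{5}$)
$U{\left(J,W \right)} = -5$ ($U{\left(J,W \right)} = \frac{1}{\frac{1}{5} \left(-4 + 3\right)} = \frac{1}{\frac{1}{5} \left(-1\right)} = \frac{1}{- \frac{1}{5}} = -5$)
$\left(U{\left(10,11 \right)} + F\right)^{2} = \left(-5 + \frac{13}{4}\right)^{2} = \left(- \frac{7}{4}\right)^{2} = \frac{49}{16}$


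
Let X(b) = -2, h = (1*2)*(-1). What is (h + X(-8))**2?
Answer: 16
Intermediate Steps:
h = -2 (h = 2*(-1) = -2)
(h + X(-8))**2 = (-2 - 2)**2 = (-4)**2 = 16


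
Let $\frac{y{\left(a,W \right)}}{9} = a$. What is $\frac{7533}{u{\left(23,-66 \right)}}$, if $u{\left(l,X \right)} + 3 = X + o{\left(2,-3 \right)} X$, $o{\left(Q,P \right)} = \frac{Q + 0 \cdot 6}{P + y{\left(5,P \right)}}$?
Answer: $- \frac{52731}{505} \approx -104.42$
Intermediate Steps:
$y{\left(a,W \right)} = 9 a$
$o{\left(Q,P \right)} = \frac{Q}{45 + P}$ ($o{\left(Q,P \right)} = \frac{Q + 0 \cdot 6}{P + 9 \cdot 5} = \frac{Q + 0}{P + 45} = \frac{Q}{45 + P}$)
$u{\left(l,X \right)} = -3 + \frac{22 X}{21}$ ($u{\left(l,X \right)} = -3 + \left(X + \frac{2}{45 - 3} X\right) = -3 + \left(X + \frac{2}{42} X\right) = -3 + \left(X + 2 \cdot \frac{1}{42} X\right) = -3 + \left(X + \frac{X}{21}\right) = -3 + \frac{22 X}{21}$)
$\frac{7533}{u{\left(23,-66 \right)}} = \frac{7533}{-3 + \frac{22}{21} \left(-66\right)} = \frac{7533}{-3 - \frac{484}{7}} = \frac{7533}{- \frac{505}{7}} = 7533 \left(- \frac{7}{505}\right) = - \frac{52731}{505}$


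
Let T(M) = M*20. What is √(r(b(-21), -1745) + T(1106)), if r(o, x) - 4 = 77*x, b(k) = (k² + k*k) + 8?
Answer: I*√112241 ≈ 335.02*I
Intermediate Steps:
T(M) = 20*M
b(k) = 8 + 2*k² (b(k) = (k² + k²) + 8 = 2*k² + 8 = 8 + 2*k²)
r(o, x) = 4 + 77*x
√(r(b(-21), -1745) + T(1106)) = √((4 + 77*(-1745)) + 20*1106) = √((4 - 134365) + 22120) = √(-134361 + 22120) = √(-112241) = I*√112241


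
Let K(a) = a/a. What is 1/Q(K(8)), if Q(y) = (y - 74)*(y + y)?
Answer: -1/146 ≈ -0.0068493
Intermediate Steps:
K(a) = 1
Q(y) = 2*y*(-74 + y) (Q(y) = (-74 + y)*(2*y) = 2*y*(-74 + y))
1/Q(K(8)) = 1/(2*1*(-74 + 1)) = 1/(2*1*(-73)) = 1/(-146) = -1/146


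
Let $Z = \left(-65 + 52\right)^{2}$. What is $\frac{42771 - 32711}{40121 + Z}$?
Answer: $\frac{1006}{4029} \approx 0.24969$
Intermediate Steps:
$Z = 169$ ($Z = \left(-13\right)^{2} = 169$)
$\frac{42771 - 32711}{40121 + Z} = \frac{42771 - 32711}{40121 + 169} = \frac{10060}{40290} = 10060 \cdot \frac{1}{40290} = \frac{1006}{4029}$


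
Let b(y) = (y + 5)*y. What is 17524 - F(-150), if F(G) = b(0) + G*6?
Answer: 18424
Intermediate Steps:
b(y) = y*(5 + y) (b(y) = (5 + y)*y = y*(5 + y))
F(G) = 6*G (F(G) = 0*(5 + 0) + G*6 = 0*5 + 6*G = 0 + 6*G = 6*G)
17524 - F(-150) = 17524 - 6*(-150) = 17524 - 1*(-900) = 17524 + 900 = 18424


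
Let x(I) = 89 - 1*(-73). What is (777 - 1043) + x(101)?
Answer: -104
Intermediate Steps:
x(I) = 162 (x(I) = 89 + 73 = 162)
(777 - 1043) + x(101) = (777 - 1043) + 162 = -266 + 162 = -104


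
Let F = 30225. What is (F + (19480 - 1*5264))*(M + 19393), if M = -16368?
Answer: 134434025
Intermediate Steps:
(F + (19480 - 1*5264))*(M + 19393) = (30225 + (19480 - 1*5264))*(-16368 + 19393) = (30225 + (19480 - 5264))*3025 = (30225 + 14216)*3025 = 44441*3025 = 134434025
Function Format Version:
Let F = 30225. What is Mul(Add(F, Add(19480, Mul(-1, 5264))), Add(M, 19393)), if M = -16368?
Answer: 134434025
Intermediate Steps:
Mul(Add(F, Add(19480, Mul(-1, 5264))), Add(M, 19393)) = Mul(Add(30225, Add(19480, Mul(-1, 5264))), Add(-16368, 19393)) = Mul(Add(30225, Add(19480, -5264)), 3025) = Mul(Add(30225, 14216), 3025) = Mul(44441, 3025) = 134434025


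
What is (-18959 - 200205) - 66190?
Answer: -285354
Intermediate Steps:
(-18959 - 200205) - 66190 = -219164 - 66190 = -285354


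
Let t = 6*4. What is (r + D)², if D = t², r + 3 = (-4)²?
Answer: 346921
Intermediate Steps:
r = 13 (r = -3 + (-4)² = -3 + 16 = 13)
t = 24
D = 576 (D = 24² = 576)
(r + D)² = (13 + 576)² = 589² = 346921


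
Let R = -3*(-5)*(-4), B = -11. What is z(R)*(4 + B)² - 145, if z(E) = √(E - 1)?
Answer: -145 + 49*I*√61 ≈ -145.0 + 382.7*I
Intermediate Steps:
R = -60 (R = 15*(-4) = -60)
z(E) = √(-1 + E)
z(R)*(4 + B)² - 145 = √(-1 - 60)*(4 - 11)² - 145 = √(-61)*(-7)² - 145 = (I*√61)*49 - 145 = 49*I*√61 - 145 = -145 + 49*I*√61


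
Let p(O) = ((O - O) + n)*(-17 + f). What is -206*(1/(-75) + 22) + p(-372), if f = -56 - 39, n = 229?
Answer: -2263294/75 ≈ -30177.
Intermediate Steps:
f = -95
p(O) = -25648 (p(O) = ((O - O) + 229)*(-17 - 95) = (0 + 229)*(-112) = 229*(-112) = -25648)
-206*(1/(-75) + 22) + p(-372) = -206*(1/(-75) + 22) - 25648 = -206*(-1/75 + 22) - 25648 = -206*1649/75 - 25648 = -339694/75 - 25648 = -2263294/75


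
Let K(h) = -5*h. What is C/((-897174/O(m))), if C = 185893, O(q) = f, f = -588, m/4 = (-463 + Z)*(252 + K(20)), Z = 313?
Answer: 18217514/149529 ≈ 121.83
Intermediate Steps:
m = -91200 (m = 4*((-463 + 313)*(252 - 5*20)) = 4*(-150*(252 - 100)) = 4*(-150*152) = 4*(-22800) = -91200)
O(q) = -588
C/((-897174/O(m))) = 185893/((-897174/(-588))) = 185893/((-897174*(-1/588))) = 185893/(149529/98) = 185893*(98/149529) = 18217514/149529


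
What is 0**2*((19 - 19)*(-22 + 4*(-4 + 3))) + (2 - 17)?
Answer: -15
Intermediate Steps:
0**2*((19 - 19)*(-22 + 4*(-4 + 3))) + (2 - 17) = 0*(0*(-22 + 4*(-1))) - 15 = 0*(0*(-22 - 4)) - 15 = 0*(0*(-26)) - 15 = 0*0 - 15 = 0 - 15 = -15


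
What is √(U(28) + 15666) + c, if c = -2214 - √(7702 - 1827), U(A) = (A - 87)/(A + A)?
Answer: -2214 - 5*√235 + √12281318/28 ≈ -2165.5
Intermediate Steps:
U(A) = (-87 + A)/(2*A) (U(A) = (-87 + A)/((2*A)) = (-87 + A)*(1/(2*A)) = (-87 + A)/(2*A))
c = -2214 - 5*√235 (c = -2214 - √5875 = -2214 - 5*√235 ≈ -2290.6)
√(U(28) + 15666) + c = √((½)*(-87 + 28)/28 + 15666) + (-2214 - 5*√235) = √((½)*(1/28)*(-59) + 15666) + (-2214 - 5*√235) = √(-59/56 + 15666) + (-2214 - 5*√235) = √(877237/56) + (-2214 - 5*√235) = √12281318/28 + (-2214 - 5*√235) = -2214 - 5*√235 + √12281318/28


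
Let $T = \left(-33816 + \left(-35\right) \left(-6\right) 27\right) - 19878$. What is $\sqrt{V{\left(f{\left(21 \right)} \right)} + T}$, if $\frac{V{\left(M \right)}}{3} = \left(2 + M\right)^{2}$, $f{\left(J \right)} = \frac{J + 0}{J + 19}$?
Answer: $\frac{i \sqrt{76807797}}{40} \approx 219.1 i$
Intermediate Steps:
$f{\left(J \right)} = \frac{J}{19 + J}$
$V{\left(M \right)} = 3 \left(2 + M\right)^{2}$
$T = -48024$ ($T = \left(-33816 + 210 \cdot 27\right) - 19878 = \left(-33816 + 5670\right) - 19878 = -28146 - 19878 = -48024$)
$\sqrt{V{\left(f{\left(21 \right)} \right)} + T} = \sqrt{3 \left(2 + \frac{21}{19 + 21}\right)^{2} - 48024} = \sqrt{3 \left(2 + \frac{21}{40}\right)^{2} - 48024} = \sqrt{3 \left(\frac{101}{40}\right)^{2} - 48024} = \sqrt{3 \cdot \frac{10201}{1600} - 48024} = \sqrt{\frac{30603}{1600} - 48024} = \sqrt{- \frac{76807797}{1600}} = \frac{i \sqrt{76807797}}{40}$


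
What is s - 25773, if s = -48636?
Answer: -74409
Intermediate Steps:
s - 25773 = -48636 - 25773 = -74409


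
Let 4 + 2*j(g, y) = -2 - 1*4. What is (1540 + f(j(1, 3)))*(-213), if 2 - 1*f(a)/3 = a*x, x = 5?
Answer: -345273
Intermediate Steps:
j(g, y) = -5 (j(g, y) = -2 + (-2 - 1*4)/2 = -2 + (-2 - 4)/2 = -2 + (1/2)*(-6) = -2 - 3 = -5)
f(a) = 6 - 15*a (f(a) = 6 - 3*a*5 = 6 - 15*a)
(1540 + f(j(1, 3)))*(-213) = (1540 + (6 - 15*(-5)))*(-213) = (1540 + (6 + 75))*(-213) = (1540 + 81)*(-213) = 1621*(-213) = -345273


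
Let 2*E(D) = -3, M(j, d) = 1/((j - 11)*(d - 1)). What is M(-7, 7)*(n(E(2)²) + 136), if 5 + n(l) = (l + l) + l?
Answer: -551/432 ≈ -1.2755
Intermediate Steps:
M(j, d) = 1/((-1 + d)*(-11 + j)) (M(j, d) = 1/((-11 + j)*(-1 + d)) = 1/((-1 + d)*(-11 + j)))
E(D) = -3/2 (E(D) = (½)*(-3) = -3/2)
n(l) = -5 + 3*l (n(l) = -5 + ((l + l) + l) = -5 + (2*l + l) = -5 + 3*l)
M(-7, 7)*(n(E(2)²) + 136) = ((-5 + 3*(-3/2)²) + 136)/(11 - 1*(-7) - 11*7 + 7*(-7)) = ((-5 + 3*(9/4)) + 136)/(11 + 7 - 77 - 49) = ((-5 + 27/4) + 136)/(-108) = -(7/4 + 136)/108 = -1/108*551/4 = -551/432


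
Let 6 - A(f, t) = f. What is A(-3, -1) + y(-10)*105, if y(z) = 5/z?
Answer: -87/2 ≈ -43.500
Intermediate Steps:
A(f, t) = 6 - f
A(-3, -1) + y(-10)*105 = (6 - 1*(-3)) + (5/(-10))*105 = (6 + 3) + (5*(-1/10))*105 = 9 - 1/2*105 = 9 - 105/2 = -87/2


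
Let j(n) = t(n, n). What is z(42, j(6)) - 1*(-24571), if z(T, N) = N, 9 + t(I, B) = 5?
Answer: 24567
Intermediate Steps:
t(I, B) = -4 (t(I, B) = -9 + 5 = -4)
j(n) = -4
z(42, j(6)) - 1*(-24571) = -4 - 1*(-24571) = -4 + 24571 = 24567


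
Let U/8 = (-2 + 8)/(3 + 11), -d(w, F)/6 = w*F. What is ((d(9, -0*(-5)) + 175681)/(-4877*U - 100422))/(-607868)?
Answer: 1229767/498452975736 ≈ 2.4672e-6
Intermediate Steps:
d(w, F) = -6*F*w (d(w, F) = -6*w*F = -6*F*w)
U = 24/7 (U = 8*((-2 + 8)/(3 + 11)) = 8*(6/14) = 8*(6*(1/14)) = 8*(3/7) = 24/7 ≈ 3.4286)
((d(9, -0*(-5)) + 175681)/(-4877*U - 100422))/(-607868) = ((-6*(-0*(-5))*9 + 175681)/(-4877*24/7 - 100422))/(-607868) = ((-6*(-42*0)*9 + 175681)/(-117048/7 - 100422))*(-1/607868) = ((-6*0*9 + 175681)/(-820002/7))*(-1/607868) = ((0 + 175681)*(-7/820002))*(-1/607868) = (175681*(-7/820002))*(-1/607868) = -1229767/820002*(-1/607868) = 1229767/498452975736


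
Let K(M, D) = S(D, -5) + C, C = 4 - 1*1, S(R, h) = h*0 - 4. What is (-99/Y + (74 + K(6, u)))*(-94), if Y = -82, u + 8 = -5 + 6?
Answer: -285995/41 ≈ -6975.5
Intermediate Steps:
u = -7 (u = -8 + (-5 + 6) = -8 + 1 = -7)
S(R, h) = -4 (S(R, h) = 0 - 4 = -4)
C = 3 (C = 4 - 1 = 3)
K(M, D) = -1 (K(M, D) = -4 + 3 = -1)
(-99/Y + (74 + K(6, u)))*(-94) = (-99/(-82) + (74 - 1))*(-94) = (-99*(-1/82) + 73)*(-94) = (99/82 + 73)*(-94) = (6085/82)*(-94) = -285995/41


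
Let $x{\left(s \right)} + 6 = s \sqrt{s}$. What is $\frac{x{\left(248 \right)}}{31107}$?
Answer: $- \frac{2}{10369} + \frac{496 \sqrt{62}}{31107} \approx 0.12536$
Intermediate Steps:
$x{\left(s \right)} = -6 + s^{\frac{3}{2}}$ ($x{\left(s \right)} = -6 + s \sqrt{s} = -6 + s^{\frac{3}{2}}$)
$\frac{x{\left(248 \right)}}{31107} = \frac{-6 + 248^{\frac{3}{2}}}{31107} = \left(-6 + 496 \sqrt{62}\right) \frac{1}{31107} = - \frac{2}{10369} + \frac{496 \sqrt{62}}{31107}$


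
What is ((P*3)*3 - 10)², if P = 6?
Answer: 1936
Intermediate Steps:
((P*3)*3 - 10)² = ((6*3)*3 - 10)² = (18*3 - 10)² = (54 - 10)² = 44² = 1936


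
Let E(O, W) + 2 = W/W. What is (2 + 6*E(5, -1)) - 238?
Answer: -242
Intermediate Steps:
E(O, W) = -1 (E(O, W) = -2 + W/W = -2 + 1 = -1)
(2 + 6*E(5, -1)) - 238 = (2 + 6*(-1)) - 238 = (2 - 6) - 238 = -4 - 238 = -242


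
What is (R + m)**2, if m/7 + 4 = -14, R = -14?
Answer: 19600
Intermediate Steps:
m = -126 (m = -28 + 7*(-14) = -28 - 98 = -126)
(R + m)**2 = (-14 - 126)**2 = (-140)**2 = 19600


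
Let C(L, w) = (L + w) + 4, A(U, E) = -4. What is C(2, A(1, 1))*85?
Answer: 170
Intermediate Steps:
C(L, w) = 4 + L + w
C(2, A(1, 1))*85 = (4 + 2 - 4)*85 = 2*85 = 170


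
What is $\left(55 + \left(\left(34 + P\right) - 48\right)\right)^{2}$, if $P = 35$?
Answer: $5776$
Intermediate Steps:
$\left(55 + \left(\left(34 + P\right) - 48\right)\right)^{2} = \left(55 + \left(\left(34 + 35\right) - 48\right)\right)^{2} = \left(55 + \left(69 - 48\right)\right)^{2} = \left(55 + 21\right)^{2} = 76^{2} = 5776$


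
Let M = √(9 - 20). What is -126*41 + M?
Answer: -5166 + I*√11 ≈ -5166.0 + 3.3166*I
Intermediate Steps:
M = I*√11 (M = √(-11) = I*√11 ≈ 3.3166*I)
-126*41 + M = -126*41 + I*√11 = -5166 + I*√11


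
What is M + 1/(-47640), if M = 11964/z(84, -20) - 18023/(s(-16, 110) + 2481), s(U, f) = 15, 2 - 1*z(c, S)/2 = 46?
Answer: -2601025943/18166720 ≈ -143.18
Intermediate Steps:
z(c, S) = -88 (z(c, S) = 4 - 2*46 = 4 - 92 = -88)
M = -3931021/27456 (M = 11964/(-88) - 18023/(15 + 2481) = 11964*(-1/88) - 18023/2496 = -2991/22 - 18023*1/2496 = -2991/22 - 18023/2496 = -3931021/27456 ≈ -143.18)
M + 1/(-47640) = -3931021/27456 + 1/(-47640) = -3931021/27456 - 1/47640 = -2601025943/18166720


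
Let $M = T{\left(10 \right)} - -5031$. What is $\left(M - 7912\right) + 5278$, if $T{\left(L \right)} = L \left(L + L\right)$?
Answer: $2597$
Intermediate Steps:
$T{\left(L \right)} = 2 L^{2}$ ($T{\left(L \right)} = L 2 L = 2 L^{2}$)
$M = 5231$ ($M = 2 \cdot 10^{2} - -5031 = 2 \cdot 100 + 5031 = 200 + 5031 = 5231$)
$\left(M - 7912\right) + 5278 = \left(5231 - 7912\right) + 5278 = -2681 + 5278 = 2597$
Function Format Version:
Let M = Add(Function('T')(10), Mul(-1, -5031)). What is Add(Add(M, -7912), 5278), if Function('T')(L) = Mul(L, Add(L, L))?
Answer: 2597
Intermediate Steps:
Function('T')(L) = Mul(2, Pow(L, 2)) (Function('T')(L) = Mul(L, Mul(2, L)) = Mul(2, Pow(L, 2)))
M = 5231 (M = Add(Mul(2, Pow(10, 2)), Mul(-1, -5031)) = Add(Mul(2, 100), 5031) = Add(200, 5031) = 5231)
Add(Add(M, -7912), 5278) = Add(Add(5231, -7912), 5278) = Add(-2681, 5278) = 2597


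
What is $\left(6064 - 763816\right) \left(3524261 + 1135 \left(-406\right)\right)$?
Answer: $-2321336122152$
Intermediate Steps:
$\left(6064 - 763816\right) \left(3524261 + 1135 \left(-406\right)\right) = - 757752 \left(3524261 - 460810\right) = \left(-757752\right) 3063451 = -2321336122152$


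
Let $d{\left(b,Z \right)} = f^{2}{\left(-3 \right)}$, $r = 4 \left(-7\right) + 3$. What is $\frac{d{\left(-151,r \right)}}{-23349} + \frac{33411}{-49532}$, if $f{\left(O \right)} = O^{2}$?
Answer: $- \frac{37339311}{55072508} \approx -0.678$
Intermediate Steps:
$r = -25$ ($r = -28 + 3 = -25$)
$d{\left(b,Z \right)} = 81$ ($d{\left(b,Z \right)} = \left(\left(-3\right)^{2}\right)^{2} = 9^{2} = 81$)
$\frac{d{\left(-151,r \right)}}{-23349} + \frac{33411}{-49532} = \frac{81}{-23349} + \frac{33411}{-49532} = 81 \left(- \frac{1}{23349}\right) + 33411 \left(- \frac{1}{49532}\right) = - \frac{27}{7783} - \frac{4773}{7076} = - \frac{37339311}{55072508}$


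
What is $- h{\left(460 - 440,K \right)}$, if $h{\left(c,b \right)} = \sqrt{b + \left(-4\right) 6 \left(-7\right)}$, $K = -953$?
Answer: $- i \sqrt{785} \approx - 28.018 i$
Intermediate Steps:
$h{\left(c,b \right)} = \sqrt{168 + b}$ ($h{\left(c,b \right)} = \sqrt{b - -168} = \sqrt{b + 168} = \sqrt{168 + b}$)
$- h{\left(460 - 440,K \right)} = - \sqrt{168 - 953} = - \sqrt{-785} = - i \sqrt{785}$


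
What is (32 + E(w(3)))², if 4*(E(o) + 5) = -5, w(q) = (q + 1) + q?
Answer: 10609/16 ≈ 663.06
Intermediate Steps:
w(q) = 1 + 2*q (w(q) = (1 + q) + q = 1 + 2*q)
E(o) = -25/4 (E(o) = -5 + (¼)*(-5) = -5 - 5/4 = -25/4)
(32 + E(w(3)))² = (32 - 25/4)² = (103/4)² = 10609/16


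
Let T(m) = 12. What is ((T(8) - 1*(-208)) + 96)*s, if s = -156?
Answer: -49296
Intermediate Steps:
((T(8) - 1*(-208)) + 96)*s = ((12 - 1*(-208)) + 96)*(-156) = ((12 + 208) + 96)*(-156) = (220 + 96)*(-156) = 316*(-156) = -49296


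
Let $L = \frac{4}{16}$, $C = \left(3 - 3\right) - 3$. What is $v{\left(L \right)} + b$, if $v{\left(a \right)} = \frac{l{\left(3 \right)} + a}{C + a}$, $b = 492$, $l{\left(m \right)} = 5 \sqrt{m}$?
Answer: $\frac{5411}{11} - \frac{20 \sqrt{3}}{11} \approx 488.76$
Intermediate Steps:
$C = -3$ ($C = 0 - 3 = -3$)
$L = \frac{1}{4}$ ($L = 4 \cdot \frac{1}{16} = \frac{1}{4} \approx 0.25$)
$v{\left(a \right)} = \frac{a + 5 \sqrt{3}}{-3 + a}$ ($v{\left(a \right)} = \frac{5 \sqrt{3} + a}{-3 + a} = \frac{a + 5 \sqrt{3}}{-3 + a}$)
$v{\left(L \right)} + b = \frac{\frac{1}{4} + 5 \sqrt{3}}{-3 + \frac{1}{4}} + 492 = \frac{\frac{1}{4} + 5 \sqrt{3}}{- \frac{11}{4}} + 492 = - \frac{4 \left(\frac{1}{4} + 5 \sqrt{3}\right)}{11} + 492 = \left(- \frac{1}{11} - \frac{20 \sqrt{3}}{11}\right) + 492 = \frac{5411}{11} - \frac{20 \sqrt{3}}{11}$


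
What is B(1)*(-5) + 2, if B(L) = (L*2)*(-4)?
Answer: 42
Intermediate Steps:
B(L) = -8*L (B(L) = (2*L)*(-4) = -8*L)
B(1)*(-5) + 2 = -8*1*(-5) + 2 = -8*(-5) + 2 = 40 + 2 = 42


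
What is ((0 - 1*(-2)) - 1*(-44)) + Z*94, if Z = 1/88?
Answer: 2071/44 ≈ 47.068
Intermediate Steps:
Z = 1/88 ≈ 0.011364
((0 - 1*(-2)) - 1*(-44)) + Z*94 = ((0 - 1*(-2)) - 1*(-44)) + (1/88)*94 = ((0 + 2) + 44) + 47/44 = (2 + 44) + 47/44 = 46 + 47/44 = 2071/44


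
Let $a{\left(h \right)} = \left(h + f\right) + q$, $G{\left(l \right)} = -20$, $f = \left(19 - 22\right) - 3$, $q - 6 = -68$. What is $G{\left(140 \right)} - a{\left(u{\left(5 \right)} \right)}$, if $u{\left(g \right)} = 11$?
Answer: $37$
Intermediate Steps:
$q = -62$ ($q = 6 - 68 = -62$)
$f = -6$ ($f = -3 - 3 = -6$)
$a{\left(h \right)} = -68 + h$ ($a{\left(h \right)} = \left(h - 6\right) - 62 = \left(-6 + h\right) - 62 = -68 + h$)
$G{\left(140 \right)} - a{\left(u{\left(5 \right)} \right)} = -20 - \left(-68 + 11\right) = -20 - -57 = -20 + 57 = 37$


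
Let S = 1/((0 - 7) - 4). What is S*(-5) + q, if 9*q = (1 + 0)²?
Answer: 56/99 ≈ 0.56566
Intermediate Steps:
q = ⅑ (q = (1 + 0)²/9 = (⅑)*1² = (⅑)*1 = ⅑ ≈ 0.11111)
S = -1/11 (S = 1/(-7 - 4) = 1/(-11) = -1/11 ≈ -0.090909)
S*(-5) + q = -1/11*(-5) + ⅑ = 5/11 + ⅑ = 56/99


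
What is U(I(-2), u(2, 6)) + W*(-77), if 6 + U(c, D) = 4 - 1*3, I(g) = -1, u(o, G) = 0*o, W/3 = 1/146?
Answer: -961/146 ≈ -6.5822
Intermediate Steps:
W = 3/146 ≈ 0.020548
u(o, G) = 0
U(c, D) = -5 (U(c, D) = -6 + (4 - 1*3) = -6 + (4 - 3) = -6 + 1 = -5)
U(I(-2), u(2, 6)) + W*(-77) = -5 + (3/146)*(-77) = -5 - 231/146 = -961/146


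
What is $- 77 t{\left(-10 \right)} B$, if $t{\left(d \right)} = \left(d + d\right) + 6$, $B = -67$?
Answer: $-72226$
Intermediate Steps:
$t{\left(d \right)} = 6 + 2 d$ ($t{\left(d \right)} = 2 d + 6 = 6 + 2 d$)
$- 77 t{\left(-10 \right)} B = - 77 \left(6 + 2 \left(-10\right)\right) \left(-67\right) = - 77 \left(6 - 20\right) \left(-67\right) = \left(-77\right) \left(-14\right) \left(-67\right) = 1078 \left(-67\right) = -72226$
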